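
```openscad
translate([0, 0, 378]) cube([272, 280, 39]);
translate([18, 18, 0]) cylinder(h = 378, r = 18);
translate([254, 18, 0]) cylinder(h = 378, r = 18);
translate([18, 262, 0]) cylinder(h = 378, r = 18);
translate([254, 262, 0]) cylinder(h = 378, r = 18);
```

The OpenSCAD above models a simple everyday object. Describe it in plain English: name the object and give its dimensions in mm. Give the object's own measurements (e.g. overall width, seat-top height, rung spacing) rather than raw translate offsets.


A four-legged stool. The seat is a 272×280×39 mm slab whose top surface is at z = 417 mm; four round legs, each 36 mm in diameter, run from the floor (z = 0) to the underside of the seat, each leg's axis is inset half a diameter from the nearest pair of seat edges (so the leg's bounding box is flush with the corner).


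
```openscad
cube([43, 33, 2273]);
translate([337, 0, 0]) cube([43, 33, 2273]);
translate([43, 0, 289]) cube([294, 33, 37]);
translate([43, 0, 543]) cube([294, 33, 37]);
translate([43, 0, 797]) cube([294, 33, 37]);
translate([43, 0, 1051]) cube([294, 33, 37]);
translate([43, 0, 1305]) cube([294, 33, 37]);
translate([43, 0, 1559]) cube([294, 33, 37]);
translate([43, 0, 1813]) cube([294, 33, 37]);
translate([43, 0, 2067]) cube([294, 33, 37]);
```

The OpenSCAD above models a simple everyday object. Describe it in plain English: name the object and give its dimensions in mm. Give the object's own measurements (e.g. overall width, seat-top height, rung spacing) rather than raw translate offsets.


A straight ladder. Two 43×33 mm vertical rails, 2273 mm tall, stand 380 mm apart (outside-to-outside) with their front faces coplanar on the −y side. 8 rungs, each 33 mm deep and 37 mm tall, span between the inner faces of the rails, front faces flush with the rails. The lowest rung's underside is at z = 289 mm and rungs are spaced 254 mm apart (underside to underside).


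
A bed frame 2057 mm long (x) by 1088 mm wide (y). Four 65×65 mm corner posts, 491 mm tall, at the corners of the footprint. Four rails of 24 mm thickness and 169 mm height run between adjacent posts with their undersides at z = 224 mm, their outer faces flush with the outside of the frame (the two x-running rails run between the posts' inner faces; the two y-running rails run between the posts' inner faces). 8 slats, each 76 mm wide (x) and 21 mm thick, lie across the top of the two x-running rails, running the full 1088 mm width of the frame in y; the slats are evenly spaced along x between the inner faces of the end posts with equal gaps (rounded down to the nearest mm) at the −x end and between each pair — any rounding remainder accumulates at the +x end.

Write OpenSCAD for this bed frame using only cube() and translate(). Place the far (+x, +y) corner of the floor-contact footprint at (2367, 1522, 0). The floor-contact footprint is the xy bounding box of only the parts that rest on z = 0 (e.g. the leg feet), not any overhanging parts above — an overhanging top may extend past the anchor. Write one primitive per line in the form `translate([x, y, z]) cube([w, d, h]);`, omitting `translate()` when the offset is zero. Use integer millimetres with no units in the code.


translate([310, 434, 0]) cube([65, 65, 491]);
translate([310, 1457, 0]) cube([65, 65, 491]);
translate([2302, 434, 0]) cube([65, 65, 491]);
translate([2302, 1457, 0]) cube([65, 65, 491]);
translate([375, 434, 224]) cube([1927, 24, 169]);
translate([375, 1498, 224]) cube([1927, 24, 169]);
translate([310, 499, 224]) cube([24, 958, 169]);
translate([2343, 499, 224]) cube([24, 958, 169]);
translate([521, 434, 393]) cube([76, 1088, 21]);
translate([743, 434, 393]) cube([76, 1088, 21]);
translate([965, 434, 393]) cube([76, 1088, 21]);
translate([1187, 434, 393]) cube([76, 1088, 21]);
translate([1409, 434, 393]) cube([76, 1088, 21]);
translate([1631, 434, 393]) cube([76, 1088, 21]);
translate([1853, 434, 393]) cube([76, 1088, 21]);
translate([2075, 434, 393]) cube([76, 1088, 21]);


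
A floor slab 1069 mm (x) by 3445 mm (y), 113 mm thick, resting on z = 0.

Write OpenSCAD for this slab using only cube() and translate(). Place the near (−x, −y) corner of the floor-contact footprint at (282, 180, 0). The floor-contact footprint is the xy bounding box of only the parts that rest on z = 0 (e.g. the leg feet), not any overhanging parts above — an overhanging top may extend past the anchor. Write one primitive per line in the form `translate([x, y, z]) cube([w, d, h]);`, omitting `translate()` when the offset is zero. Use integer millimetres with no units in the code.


translate([282, 180, 0]) cube([1069, 3445, 113]);


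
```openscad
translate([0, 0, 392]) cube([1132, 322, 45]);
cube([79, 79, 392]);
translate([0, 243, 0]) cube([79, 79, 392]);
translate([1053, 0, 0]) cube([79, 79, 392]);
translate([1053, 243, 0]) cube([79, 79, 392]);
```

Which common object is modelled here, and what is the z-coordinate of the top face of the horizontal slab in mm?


A bench. The seat-top height is 437 mm.

A long slab on four corner posts — a bench. The slab sits at z = 392 with thickness 45, so the top is 392 + 45 = 437 mm.


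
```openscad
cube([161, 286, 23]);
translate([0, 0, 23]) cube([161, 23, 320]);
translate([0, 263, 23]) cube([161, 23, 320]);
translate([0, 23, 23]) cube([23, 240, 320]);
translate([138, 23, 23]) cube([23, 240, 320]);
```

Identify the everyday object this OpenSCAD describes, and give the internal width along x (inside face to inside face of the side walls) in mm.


An open box. The internal width is 115 mm.

A 161×286 base slab with four walls standing on it — an open box. The base is 161 mm wide and the walls are 23 mm thick, so the internal width is 161 − 2 × 23 = 115 mm.


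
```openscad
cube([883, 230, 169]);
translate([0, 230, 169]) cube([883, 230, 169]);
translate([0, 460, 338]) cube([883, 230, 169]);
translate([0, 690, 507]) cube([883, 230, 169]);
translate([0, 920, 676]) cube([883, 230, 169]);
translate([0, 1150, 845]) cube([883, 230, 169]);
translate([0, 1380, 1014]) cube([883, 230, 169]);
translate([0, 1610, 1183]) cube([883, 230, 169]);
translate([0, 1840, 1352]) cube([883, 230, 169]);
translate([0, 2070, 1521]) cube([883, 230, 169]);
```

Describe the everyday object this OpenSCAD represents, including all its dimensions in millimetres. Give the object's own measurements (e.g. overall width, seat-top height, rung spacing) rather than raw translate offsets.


A straight staircase of 10 solid steps. Each step is 883 mm wide (x), 230 mm deep (y, the going) and 169 mm tall (the rise). The first step rests on the floor; each subsequent step sits one going further in +y and one rise higher in +z, directly behind and above the previous step with no overlap.


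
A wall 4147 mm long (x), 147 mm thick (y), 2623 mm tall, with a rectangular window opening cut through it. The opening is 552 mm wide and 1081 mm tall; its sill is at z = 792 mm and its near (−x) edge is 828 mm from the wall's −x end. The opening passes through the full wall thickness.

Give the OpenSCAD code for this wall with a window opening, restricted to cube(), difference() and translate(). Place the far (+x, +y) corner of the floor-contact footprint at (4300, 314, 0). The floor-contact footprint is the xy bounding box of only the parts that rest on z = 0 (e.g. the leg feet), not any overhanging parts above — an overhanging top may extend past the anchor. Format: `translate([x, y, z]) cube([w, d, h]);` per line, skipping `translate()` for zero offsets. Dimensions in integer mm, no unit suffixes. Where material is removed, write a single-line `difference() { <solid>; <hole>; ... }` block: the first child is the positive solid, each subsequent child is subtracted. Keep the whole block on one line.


difference() { translate([153, 167, 0]) cube([4147, 147, 2623]); translate([981, 167, 792]) cube([552, 147, 1081]); }


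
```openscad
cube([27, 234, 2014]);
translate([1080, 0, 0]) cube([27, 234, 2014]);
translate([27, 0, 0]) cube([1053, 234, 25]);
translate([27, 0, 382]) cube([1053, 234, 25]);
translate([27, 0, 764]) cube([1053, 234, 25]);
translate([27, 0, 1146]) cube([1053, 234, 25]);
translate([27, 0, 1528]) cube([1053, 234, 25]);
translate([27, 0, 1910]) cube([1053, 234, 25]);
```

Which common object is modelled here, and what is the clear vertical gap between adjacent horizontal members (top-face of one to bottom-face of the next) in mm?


A bookshelf. The clear shelf gap is 357 mm.

Two tall side panels with 6 horizontal boards between them — a bookshelf. The first two shelf undersides are at z = 0 and z = 382; with shelf thickness 25, the clear gap is 382 − 0 − 25 = 357 mm.


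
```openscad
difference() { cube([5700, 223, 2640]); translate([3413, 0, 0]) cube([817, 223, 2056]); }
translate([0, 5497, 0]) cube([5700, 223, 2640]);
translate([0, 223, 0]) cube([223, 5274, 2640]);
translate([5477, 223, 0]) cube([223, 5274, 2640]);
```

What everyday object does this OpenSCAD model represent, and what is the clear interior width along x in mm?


A single room. The interior width is 5254 mm.

Four walls enclosing a rectangle with a door in the front wall — a room. Outside width 5700 minus two 223 mm walls gives 5254 mm.


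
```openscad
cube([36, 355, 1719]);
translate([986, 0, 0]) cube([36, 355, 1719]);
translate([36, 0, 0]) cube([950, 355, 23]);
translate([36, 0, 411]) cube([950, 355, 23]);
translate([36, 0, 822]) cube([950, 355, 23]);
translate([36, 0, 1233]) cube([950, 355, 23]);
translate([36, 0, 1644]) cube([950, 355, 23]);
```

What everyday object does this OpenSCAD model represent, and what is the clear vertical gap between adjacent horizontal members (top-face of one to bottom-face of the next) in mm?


A bookshelf. The clear shelf gap is 388 mm.

Two tall side panels with 5 horizontal boards between them — a bookshelf. The first two shelf undersides are at z = 0 and z = 411; with shelf thickness 23, the clear gap is 411 − 0 − 23 = 388 mm.


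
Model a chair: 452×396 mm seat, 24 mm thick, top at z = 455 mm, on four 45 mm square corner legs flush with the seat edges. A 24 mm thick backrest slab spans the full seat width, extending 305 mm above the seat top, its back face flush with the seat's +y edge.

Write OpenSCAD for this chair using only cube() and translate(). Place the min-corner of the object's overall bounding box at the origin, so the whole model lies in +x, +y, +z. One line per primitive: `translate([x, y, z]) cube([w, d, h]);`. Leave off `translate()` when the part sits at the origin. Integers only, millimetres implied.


translate([0, 0, 431]) cube([452, 396, 24]);
cube([45, 45, 431]);
translate([407, 0, 0]) cube([45, 45, 431]);
translate([0, 351, 0]) cube([45, 45, 431]);
translate([407, 351, 0]) cube([45, 45, 431]);
translate([0, 372, 455]) cube([452, 24, 305]);


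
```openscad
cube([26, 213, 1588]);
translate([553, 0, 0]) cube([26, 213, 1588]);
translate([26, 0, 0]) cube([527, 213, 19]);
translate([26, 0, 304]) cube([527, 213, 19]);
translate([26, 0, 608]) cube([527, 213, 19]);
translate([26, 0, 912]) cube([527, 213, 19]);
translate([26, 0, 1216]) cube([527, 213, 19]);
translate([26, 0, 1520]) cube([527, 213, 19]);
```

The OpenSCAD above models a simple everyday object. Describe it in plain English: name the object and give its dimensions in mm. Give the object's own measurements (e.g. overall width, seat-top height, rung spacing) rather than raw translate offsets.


An open bookshelf. Two side panels, each 26 mm thick, 213 mm deep and 1588 mm tall, stand 579 mm apart (outside-to-outside). Between them sit 6 shelves, each 19 mm thick and 213 mm deep, spanning the full gap between the sides. The bottom shelf rests on the floor (its underside at z = 0) and the clear gap between one shelf's top and the next shelf's underside is 285 mm.


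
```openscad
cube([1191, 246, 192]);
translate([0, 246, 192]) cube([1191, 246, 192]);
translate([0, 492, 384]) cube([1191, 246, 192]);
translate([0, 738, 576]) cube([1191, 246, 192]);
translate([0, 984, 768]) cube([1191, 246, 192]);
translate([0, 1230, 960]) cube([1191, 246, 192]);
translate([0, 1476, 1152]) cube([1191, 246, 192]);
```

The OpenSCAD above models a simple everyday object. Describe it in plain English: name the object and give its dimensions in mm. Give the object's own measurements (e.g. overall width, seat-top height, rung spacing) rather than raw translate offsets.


A straight staircase of 7 solid steps. Each step is 1191 mm wide (x), 246 mm deep (y, the going) and 192 mm tall (the rise). The first step rests on the floor; each subsequent step sits one going further in +y and one rise higher in +z, directly behind and above the previous step with no overlap.


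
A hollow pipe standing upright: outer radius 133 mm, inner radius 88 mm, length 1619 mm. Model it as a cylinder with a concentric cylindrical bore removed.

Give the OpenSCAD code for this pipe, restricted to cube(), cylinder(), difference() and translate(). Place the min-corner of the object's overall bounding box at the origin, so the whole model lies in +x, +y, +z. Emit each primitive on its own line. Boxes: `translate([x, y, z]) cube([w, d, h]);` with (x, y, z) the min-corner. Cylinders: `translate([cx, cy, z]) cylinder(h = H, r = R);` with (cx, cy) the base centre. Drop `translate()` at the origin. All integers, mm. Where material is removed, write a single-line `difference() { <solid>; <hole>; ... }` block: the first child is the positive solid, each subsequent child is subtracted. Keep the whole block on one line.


difference() { translate([133, 133, 0]) cylinder(h = 1619, r = 133); translate([133, 133, 0]) cylinder(h = 1619, r = 88); }


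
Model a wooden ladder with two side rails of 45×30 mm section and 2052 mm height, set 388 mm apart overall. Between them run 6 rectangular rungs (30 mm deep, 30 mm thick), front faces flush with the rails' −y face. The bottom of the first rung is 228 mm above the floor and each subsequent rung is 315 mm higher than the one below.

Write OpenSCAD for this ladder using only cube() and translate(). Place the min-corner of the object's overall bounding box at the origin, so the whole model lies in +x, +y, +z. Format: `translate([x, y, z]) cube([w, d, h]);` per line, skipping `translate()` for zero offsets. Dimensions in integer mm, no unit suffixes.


cube([45, 30, 2052]);
translate([343, 0, 0]) cube([45, 30, 2052]);
translate([45, 0, 228]) cube([298, 30, 30]);
translate([45, 0, 543]) cube([298, 30, 30]);
translate([45, 0, 858]) cube([298, 30, 30]);
translate([45, 0, 1173]) cube([298, 30, 30]);
translate([45, 0, 1488]) cube([298, 30, 30]);
translate([45, 0, 1803]) cube([298, 30, 30]);


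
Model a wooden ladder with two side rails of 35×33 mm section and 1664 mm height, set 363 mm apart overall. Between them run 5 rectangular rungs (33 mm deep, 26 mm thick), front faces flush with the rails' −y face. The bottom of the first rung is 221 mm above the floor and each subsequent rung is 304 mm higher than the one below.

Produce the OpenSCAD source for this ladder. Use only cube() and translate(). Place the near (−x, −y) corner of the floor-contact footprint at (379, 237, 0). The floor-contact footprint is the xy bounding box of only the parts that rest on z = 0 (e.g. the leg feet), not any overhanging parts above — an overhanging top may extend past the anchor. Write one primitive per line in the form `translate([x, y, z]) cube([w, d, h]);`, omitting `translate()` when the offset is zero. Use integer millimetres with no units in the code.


translate([379, 237, 0]) cube([35, 33, 1664]);
translate([707, 237, 0]) cube([35, 33, 1664]);
translate([414, 237, 221]) cube([293, 33, 26]);
translate([414, 237, 525]) cube([293, 33, 26]);
translate([414, 237, 829]) cube([293, 33, 26]);
translate([414, 237, 1133]) cube([293, 33, 26]);
translate([414, 237, 1437]) cube([293, 33, 26]);


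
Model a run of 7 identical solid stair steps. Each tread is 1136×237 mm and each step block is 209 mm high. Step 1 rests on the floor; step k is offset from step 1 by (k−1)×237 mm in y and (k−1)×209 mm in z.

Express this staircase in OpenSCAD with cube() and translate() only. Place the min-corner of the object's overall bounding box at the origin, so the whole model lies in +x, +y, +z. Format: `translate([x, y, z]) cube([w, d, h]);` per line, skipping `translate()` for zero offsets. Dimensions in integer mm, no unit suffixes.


cube([1136, 237, 209]);
translate([0, 237, 209]) cube([1136, 237, 209]);
translate([0, 474, 418]) cube([1136, 237, 209]);
translate([0, 711, 627]) cube([1136, 237, 209]);
translate([0, 948, 836]) cube([1136, 237, 209]);
translate([0, 1185, 1045]) cube([1136, 237, 209]);
translate([0, 1422, 1254]) cube([1136, 237, 209]);


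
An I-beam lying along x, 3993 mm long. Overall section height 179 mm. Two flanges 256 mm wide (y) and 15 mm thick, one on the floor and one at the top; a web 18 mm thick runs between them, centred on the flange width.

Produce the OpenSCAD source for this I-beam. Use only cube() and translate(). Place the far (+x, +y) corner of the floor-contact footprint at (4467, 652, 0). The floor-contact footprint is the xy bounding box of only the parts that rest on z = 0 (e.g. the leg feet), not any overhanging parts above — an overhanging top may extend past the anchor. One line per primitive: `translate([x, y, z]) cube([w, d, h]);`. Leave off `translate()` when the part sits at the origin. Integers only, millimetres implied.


translate([474, 396, 0]) cube([3993, 256, 15]);
translate([474, 515, 15]) cube([3993, 18, 149]);
translate([474, 396, 164]) cube([3993, 256, 15]);


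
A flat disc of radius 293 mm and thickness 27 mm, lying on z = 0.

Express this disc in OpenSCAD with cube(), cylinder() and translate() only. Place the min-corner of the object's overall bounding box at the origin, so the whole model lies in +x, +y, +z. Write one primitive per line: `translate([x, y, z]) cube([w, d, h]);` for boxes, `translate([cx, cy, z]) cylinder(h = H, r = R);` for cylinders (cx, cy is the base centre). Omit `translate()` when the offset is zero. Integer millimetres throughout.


translate([293, 293, 0]) cylinder(h = 27, r = 293);


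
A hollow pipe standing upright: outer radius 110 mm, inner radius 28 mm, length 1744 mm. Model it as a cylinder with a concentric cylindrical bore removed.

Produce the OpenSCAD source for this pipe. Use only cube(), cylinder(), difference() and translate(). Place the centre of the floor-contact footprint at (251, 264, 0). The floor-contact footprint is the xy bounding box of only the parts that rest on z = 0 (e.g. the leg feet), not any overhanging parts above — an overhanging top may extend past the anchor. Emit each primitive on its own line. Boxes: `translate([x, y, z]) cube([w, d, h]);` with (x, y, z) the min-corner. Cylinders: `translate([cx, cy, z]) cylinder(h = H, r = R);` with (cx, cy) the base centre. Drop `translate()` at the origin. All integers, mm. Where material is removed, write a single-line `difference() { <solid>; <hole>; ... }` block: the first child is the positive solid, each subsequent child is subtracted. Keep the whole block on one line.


difference() { translate([251, 264, 0]) cylinder(h = 1744, r = 110); translate([251, 264, 0]) cylinder(h = 1744, r = 28); }


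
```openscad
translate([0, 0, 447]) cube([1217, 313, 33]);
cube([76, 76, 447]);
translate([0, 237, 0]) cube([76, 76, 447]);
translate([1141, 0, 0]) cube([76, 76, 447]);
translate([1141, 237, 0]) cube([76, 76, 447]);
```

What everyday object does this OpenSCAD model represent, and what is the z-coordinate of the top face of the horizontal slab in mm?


A bench. The seat-top height is 480 mm.

A long slab on four corner posts — a bench. The slab sits at z = 447 with thickness 33, so the top is 447 + 33 = 480 mm.


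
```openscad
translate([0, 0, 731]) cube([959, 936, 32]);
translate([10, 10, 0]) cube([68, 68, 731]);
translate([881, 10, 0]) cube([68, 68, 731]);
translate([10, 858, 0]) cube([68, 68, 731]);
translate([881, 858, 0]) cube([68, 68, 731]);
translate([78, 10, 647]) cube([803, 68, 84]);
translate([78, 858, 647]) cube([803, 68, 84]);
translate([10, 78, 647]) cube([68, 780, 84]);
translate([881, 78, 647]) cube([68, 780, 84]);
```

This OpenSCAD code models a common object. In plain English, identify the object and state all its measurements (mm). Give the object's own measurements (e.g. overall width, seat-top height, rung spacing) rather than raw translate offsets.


A rectangular dining table. The top is 959×936×32 mm with its upper surface at z = 763 mm. It stands on four 68×68 mm square legs, each inset 10 mm from the nearest pair of top edges, running from the floor to the underside of the top. Four apron rails, 68 mm thick and 84 mm tall, run between adjacent legs with their top edges flush with the underside of the top and their outer faces flush with the legs' outer faces.


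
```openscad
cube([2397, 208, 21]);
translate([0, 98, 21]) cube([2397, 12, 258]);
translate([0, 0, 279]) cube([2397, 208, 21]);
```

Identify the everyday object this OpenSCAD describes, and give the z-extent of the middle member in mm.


An I-beam. The web height is 258 mm.

Two wide flanges with a thin centred web — an I-beam. Overall 300 mm minus two 21 mm flanges gives a web of 300 − 2·21 = 258 mm.


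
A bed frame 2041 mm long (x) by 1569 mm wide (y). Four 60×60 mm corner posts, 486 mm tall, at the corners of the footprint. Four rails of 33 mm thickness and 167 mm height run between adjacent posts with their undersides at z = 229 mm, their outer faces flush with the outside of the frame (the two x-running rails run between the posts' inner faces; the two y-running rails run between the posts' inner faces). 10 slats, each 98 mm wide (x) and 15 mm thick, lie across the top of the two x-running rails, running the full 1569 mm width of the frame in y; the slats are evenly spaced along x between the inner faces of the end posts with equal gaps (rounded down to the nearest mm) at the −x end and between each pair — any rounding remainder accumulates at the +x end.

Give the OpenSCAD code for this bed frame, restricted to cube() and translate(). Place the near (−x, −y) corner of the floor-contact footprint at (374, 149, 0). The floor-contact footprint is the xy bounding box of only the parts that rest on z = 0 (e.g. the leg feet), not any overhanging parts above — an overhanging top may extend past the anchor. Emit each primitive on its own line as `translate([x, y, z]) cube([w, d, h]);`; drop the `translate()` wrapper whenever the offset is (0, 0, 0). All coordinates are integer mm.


translate([374, 149, 0]) cube([60, 60, 486]);
translate([374, 1658, 0]) cube([60, 60, 486]);
translate([2355, 149, 0]) cube([60, 60, 486]);
translate([2355, 1658, 0]) cube([60, 60, 486]);
translate([434, 149, 229]) cube([1921, 33, 167]);
translate([434, 1685, 229]) cube([1921, 33, 167]);
translate([374, 209, 229]) cube([33, 1449, 167]);
translate([2382, 209, 229]) cube([33, 1449, 167]);
translate([519, 149, 396]) cube([98, 1569, 15]);
translate([702, 149, 396]) cube([98, 1569, 15]);
translate([885, 149, 396]) cube([98, 1569, 15]);
translate([1068, 149, 396]) cube([98, 1569, 15]);
translate([1251, 149, 396]) cube([98, 1569, 15]);
translate([1434, 149, 396]) cube([98, 1569, 15]);
translate([1617, 149, 396]) cube([98, 1569, 15]);
translate([1800, 149, 396]) cube([98, 1569, 15]);
translate([1983, 149, 396]) cube([98, 1569, 15]);
translate([2166, 149, 396]) cube([98, 1569, 15]);


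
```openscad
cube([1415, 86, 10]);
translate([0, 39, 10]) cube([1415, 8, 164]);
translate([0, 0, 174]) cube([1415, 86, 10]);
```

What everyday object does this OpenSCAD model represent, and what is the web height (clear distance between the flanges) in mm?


An I-beam. The web height is 164 mm.

Two wide flanges with a thin centred web — an I-beam. Overall 184 mm minus two 10 mm flanges gives a web of 184 − 2·10 = 164 mm.


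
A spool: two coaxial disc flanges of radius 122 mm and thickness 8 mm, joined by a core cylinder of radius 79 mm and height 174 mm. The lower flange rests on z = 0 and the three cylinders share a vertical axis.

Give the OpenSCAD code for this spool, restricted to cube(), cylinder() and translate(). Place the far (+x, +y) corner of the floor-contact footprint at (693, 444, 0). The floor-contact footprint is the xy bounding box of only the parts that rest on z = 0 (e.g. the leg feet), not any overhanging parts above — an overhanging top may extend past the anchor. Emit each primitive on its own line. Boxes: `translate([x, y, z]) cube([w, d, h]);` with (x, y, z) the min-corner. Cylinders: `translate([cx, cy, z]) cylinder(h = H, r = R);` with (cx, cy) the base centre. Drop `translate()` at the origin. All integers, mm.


translate([571, 322, 0]) cylinder(h = 8, r = 122);
translate([571, 322, 8]) cylinder(h = 174, r = 79);
translate([571, 322, 182]) cylinder(h = 8, r = 122);


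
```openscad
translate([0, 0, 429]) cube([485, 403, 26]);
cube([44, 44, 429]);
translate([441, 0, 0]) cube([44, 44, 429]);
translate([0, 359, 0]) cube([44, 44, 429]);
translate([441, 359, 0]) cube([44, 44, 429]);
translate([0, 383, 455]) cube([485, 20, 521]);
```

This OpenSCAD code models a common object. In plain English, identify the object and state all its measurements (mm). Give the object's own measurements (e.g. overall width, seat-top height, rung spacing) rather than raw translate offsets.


A chair. The seat is a 485×403×26 mm slab with its top at z = 455 mm, on four 44×44 mm corner legs (flush with the seat edges, standing on z = 0). A flat backrest 20 mm thick, 521 mm tall, spans the full seat width and rises from the seat top along its +y edge, rear face flush with the rear of the seat.


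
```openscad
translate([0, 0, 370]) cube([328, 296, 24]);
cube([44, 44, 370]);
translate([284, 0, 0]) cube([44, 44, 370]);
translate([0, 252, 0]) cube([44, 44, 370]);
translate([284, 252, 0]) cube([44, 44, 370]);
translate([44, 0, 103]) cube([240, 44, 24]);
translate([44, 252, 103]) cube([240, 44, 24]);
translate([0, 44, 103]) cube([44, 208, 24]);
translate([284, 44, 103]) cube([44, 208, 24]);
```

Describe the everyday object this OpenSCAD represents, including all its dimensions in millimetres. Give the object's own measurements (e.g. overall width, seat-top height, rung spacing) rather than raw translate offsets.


A simple wooden stool: a rectangular seat 328 mm (x) by 296 mm (y), 24 mm thick, top face at z = 394 mm, on four square legs, each 44×44 mm in cross-section. The legs rest on z = 0, each flush with a corner of the seat. Four stretchers, 44 mm wide and 24 mm tall, connect adjacent legs with their undersides at z = 103 mm, each running between the inner faces of the legs it joins and aligned with the legs' outer faces on the other axis.


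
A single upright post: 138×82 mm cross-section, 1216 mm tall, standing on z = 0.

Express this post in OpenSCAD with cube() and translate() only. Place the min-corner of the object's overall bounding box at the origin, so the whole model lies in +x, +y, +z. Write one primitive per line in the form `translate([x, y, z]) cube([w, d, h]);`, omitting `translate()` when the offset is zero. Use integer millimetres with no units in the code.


cube([138, 82, 1216]);


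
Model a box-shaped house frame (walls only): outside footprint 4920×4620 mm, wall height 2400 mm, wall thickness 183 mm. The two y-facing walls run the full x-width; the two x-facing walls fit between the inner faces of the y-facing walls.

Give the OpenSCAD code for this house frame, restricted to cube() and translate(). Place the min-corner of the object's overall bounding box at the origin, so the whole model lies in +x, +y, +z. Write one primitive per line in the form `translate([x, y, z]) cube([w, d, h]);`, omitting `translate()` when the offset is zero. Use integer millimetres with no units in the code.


cube([4920, 183, 2400]);
translate([0, 4437, 0]) cube([4920, 183, 2400]);
translate([0, 183, 0]) cube([183, 4254, 2400]);
translate([4737, 183, 0]) cube([183, 4254, 2400]);


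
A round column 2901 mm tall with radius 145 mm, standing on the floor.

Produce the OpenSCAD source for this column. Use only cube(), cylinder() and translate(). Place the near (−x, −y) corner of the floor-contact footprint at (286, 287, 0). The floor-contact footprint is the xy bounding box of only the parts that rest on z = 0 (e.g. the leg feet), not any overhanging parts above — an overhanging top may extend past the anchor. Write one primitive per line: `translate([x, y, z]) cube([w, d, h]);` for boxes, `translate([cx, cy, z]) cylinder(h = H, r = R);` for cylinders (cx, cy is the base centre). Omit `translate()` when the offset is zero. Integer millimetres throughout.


translate([431, 432, 0]) cylinder(h = 2901, r = 145);


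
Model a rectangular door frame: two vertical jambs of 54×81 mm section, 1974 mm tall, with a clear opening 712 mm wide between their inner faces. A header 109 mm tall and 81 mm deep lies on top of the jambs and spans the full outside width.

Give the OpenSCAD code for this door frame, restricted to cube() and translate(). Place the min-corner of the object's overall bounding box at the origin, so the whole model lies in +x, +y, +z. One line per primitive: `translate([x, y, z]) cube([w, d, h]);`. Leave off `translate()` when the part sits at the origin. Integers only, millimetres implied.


cube([54, 81, 1974]);
translate([766, 0, 0]) cube([54, 81, 1974]);
translate([0, 0, 1974]) cube([820, 81, 109]);


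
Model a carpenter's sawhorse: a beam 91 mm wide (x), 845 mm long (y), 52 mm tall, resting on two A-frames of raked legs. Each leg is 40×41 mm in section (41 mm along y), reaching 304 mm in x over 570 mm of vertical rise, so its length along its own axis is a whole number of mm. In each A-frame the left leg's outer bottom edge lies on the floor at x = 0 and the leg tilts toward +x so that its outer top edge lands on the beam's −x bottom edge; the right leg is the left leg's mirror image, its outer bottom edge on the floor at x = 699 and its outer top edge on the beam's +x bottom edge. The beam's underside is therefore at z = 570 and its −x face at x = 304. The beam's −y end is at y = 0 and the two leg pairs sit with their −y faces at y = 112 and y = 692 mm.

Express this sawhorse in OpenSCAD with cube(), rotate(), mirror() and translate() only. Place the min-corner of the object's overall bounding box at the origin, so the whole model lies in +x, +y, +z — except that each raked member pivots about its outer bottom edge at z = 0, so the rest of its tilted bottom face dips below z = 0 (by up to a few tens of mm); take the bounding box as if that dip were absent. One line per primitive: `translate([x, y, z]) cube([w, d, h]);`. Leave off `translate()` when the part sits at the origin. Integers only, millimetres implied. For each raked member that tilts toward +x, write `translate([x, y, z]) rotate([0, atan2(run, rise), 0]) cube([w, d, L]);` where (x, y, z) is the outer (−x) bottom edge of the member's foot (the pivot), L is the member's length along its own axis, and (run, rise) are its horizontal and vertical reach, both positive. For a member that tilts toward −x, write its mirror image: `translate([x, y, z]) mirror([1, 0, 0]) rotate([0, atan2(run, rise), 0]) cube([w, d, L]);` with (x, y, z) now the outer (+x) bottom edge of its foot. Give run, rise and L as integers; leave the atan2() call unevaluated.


translate([304, 0, 570]) cube([91, 845, 52]);
translate([0, 112, 0]) rotate([0, atan2(304, 570), 0]) cube([40, 41, 646]);
translate([699, 112, 0]) mirror([1, 0, 0]) rotate([0, atan2(304, 570), 0]) cube([40, 41, 646]);
translate([0, 692, 0]) rotate([0, atan2(304, 570), 0]) cube([40, 41, 646]);
translate([699, 692, 0]) mirror([1, 0, 0]) rotate([0, atan2(304, 570), 0]) cube([40, 41, 646]);


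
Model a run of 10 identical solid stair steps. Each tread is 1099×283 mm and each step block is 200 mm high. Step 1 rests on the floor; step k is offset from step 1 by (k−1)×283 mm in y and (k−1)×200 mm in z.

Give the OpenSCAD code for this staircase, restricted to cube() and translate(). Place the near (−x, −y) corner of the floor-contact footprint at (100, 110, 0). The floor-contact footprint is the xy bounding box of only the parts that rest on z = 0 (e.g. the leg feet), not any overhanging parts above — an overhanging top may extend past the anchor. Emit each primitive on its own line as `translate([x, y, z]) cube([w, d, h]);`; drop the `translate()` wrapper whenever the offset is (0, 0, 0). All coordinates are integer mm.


translate([100, 110, 0]) cube([1099, 283, 200]);
translate([100, 393, 200]) cube([1099, 283, 200]);
translate([100, 676, 400]) cube([1099, 283, 200]);
translate([100, 959, 600]) cube([1099, 283, 200]);
translate([100, 1242, 800]) cube([1099, 283, 200]);
translate([100, 1525, 1000]) cube([1099, 283, 200]);
translate([100, 1808, 1200]) cube([1099, 283, 200]);
translate([100, 2091, 1400]) cube([1099, 283, 200]);
translate([100, 2374, 1600]) cube([1099, 283, 200]);
translate([100, 2657, 1800]) cube([1099, 283, 200]);


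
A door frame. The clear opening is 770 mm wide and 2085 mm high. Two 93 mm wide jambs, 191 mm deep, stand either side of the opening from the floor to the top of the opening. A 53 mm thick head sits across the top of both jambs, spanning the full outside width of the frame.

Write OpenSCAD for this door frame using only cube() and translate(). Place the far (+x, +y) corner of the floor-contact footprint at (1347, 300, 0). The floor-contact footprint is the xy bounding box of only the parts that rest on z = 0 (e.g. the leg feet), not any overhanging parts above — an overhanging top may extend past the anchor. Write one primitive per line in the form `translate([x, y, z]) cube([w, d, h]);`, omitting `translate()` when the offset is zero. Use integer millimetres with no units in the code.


translate([391, 109, 0]) cube([93, 191, 2085]);
translate([1254, 109, 0]) cube([93, 191, 2085]);
translate([391, 109, 2085]) cube([956, 191, 53]);


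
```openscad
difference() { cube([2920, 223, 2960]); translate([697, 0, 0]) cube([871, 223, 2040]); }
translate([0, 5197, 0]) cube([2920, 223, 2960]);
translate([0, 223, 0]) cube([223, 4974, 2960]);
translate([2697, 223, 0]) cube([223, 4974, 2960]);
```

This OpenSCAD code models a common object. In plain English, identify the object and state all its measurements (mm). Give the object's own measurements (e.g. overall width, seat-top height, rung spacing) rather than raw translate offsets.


A single room: four walls, each 2960 mm tall and 223 mm thick, enclosing an outside footprint 2920×5420 mm (x × y), no floor or roof. The front and back walls (−y and +y sides) run the full x-width; the side walls fit between their inner faces. A door opening 871 mm wide and 2040 mm tall is cut through the front wall from the floor up, its −x edge 697 mm from the wall's −x end.


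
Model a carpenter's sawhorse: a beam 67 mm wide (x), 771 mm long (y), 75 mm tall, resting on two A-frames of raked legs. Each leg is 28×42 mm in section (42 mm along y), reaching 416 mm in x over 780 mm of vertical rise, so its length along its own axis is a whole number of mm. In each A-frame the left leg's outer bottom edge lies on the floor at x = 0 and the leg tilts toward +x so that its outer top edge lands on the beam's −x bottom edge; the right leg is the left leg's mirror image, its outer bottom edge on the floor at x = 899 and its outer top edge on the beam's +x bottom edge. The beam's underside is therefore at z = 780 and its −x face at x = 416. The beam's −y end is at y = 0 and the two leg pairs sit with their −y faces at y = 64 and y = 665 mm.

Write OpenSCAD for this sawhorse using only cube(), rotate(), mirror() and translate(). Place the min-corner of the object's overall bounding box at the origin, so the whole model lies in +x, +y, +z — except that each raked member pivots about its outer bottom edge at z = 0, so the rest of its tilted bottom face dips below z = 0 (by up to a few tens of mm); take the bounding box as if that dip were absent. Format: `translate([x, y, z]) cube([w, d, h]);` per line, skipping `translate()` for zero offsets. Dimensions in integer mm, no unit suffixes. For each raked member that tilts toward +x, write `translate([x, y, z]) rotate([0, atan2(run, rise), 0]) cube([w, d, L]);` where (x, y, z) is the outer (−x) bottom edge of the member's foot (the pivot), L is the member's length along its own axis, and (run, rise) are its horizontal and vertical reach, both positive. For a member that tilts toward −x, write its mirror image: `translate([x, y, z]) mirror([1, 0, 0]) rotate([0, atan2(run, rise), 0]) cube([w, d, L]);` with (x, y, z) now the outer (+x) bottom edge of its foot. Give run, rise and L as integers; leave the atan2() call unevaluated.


// leg length = √(416² + 780²) = 884
// right-leg outer foot x = 2·416 + 67 = 899
// beam min-corner = (416, 0, 780)
translate([416, 0, 780]) cube([67, 771, 75]);
translate([0, 64, 0]) rotate([0, atan2(416, 780), 0]) cube([28, 42, 884]);
translate([899, 64, 0]) mirror([1, 0, 0]) rotate([0, atan2(416, 780), 0]) cube([28, 42, 884]);
translate([0, 665, 0]) rotate([0, atan2(416, 780), 0]) cube([28, 42, 884]);
translate([899, 665, 0]) mirror([1, 0, 0]) rotate([0, atan2(416, 780), 0]) cube([28, 42, 884]);


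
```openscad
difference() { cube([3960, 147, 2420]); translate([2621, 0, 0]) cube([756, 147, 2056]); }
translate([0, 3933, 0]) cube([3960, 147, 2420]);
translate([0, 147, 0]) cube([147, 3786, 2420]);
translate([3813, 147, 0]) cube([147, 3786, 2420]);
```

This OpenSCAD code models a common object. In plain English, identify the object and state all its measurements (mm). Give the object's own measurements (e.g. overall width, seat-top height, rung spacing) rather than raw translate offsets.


A single room: four walls, each 2420 mm tall and 147 mm thick, enclosing an outside footprint 3960×4080 mm (x × y), no floor or roof. The front and back walls (−y and +y sides) run the full x-width; the side walls fit between their inner faces. A door opening 756 mm wide and 2056 mm tall is cut through the front wall from the floor up, its −x edge 2621 mm from the wall's −x end.


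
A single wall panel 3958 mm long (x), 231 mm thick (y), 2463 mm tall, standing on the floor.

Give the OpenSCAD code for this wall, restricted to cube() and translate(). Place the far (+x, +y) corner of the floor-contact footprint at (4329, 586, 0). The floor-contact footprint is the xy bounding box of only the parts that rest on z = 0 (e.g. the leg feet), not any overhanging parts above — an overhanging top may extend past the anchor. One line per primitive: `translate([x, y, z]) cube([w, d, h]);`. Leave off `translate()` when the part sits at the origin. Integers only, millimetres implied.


translate([371, 355, 0]) cube([3958, 231, 2463]);


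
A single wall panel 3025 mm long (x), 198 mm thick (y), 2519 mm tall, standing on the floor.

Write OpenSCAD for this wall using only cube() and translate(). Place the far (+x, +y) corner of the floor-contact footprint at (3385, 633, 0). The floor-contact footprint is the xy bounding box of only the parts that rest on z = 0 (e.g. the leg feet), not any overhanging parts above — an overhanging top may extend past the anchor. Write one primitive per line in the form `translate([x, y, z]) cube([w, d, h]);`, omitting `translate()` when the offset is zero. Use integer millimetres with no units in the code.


translate([360, 435, 0]) cube([3025, 198, 2519]);


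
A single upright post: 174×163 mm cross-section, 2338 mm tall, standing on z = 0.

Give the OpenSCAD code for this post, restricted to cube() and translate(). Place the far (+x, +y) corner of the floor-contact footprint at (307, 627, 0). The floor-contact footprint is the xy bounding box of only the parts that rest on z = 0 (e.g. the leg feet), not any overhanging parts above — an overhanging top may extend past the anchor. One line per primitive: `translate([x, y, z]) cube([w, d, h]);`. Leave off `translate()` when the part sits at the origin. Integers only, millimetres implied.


translate([133, 464, 0]) cube([174, 163, 2338]);
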